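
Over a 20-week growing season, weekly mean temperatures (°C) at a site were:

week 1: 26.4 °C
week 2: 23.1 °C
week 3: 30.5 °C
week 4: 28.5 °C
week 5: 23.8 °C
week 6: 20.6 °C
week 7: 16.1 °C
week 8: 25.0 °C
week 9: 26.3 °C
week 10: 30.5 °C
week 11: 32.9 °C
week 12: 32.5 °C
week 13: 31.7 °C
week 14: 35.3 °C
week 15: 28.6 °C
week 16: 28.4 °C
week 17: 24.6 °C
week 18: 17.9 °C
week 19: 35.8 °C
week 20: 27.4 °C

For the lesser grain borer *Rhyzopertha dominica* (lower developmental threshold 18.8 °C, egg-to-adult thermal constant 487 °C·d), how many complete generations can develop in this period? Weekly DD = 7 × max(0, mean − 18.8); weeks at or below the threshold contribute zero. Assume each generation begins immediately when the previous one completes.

2 generations

Weekly DD (7 × max(0, T̄ − 18.8)): 53.2, 30.1, 81.9, 67.9, 35.0, 12.6, 0.0, 43.4, 52.5, 81.9, 98.7, 95.9, 90.3, 115.5, 68.6, 67.2, 40.6, 0.0, 119.0, 60.2.
Season total = 1214.5 DD.
Complete generations = ⌊1214.5 / 487⌋ = 2.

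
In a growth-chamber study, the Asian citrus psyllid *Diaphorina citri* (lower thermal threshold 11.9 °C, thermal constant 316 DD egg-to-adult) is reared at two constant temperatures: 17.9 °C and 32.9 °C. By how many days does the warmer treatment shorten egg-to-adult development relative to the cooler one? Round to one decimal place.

At 17.9 °C: 316 / (17.9 − 11.9) = 316 / 6.0 = 52.667 d.
At 32.9 °C: 316 / (32.9 − 11.9) = 316 / 21.0 = 15.048 d.
Difference = |52.667 − 15.048| = 37.619 ≈ 37.6 days.

37.6 days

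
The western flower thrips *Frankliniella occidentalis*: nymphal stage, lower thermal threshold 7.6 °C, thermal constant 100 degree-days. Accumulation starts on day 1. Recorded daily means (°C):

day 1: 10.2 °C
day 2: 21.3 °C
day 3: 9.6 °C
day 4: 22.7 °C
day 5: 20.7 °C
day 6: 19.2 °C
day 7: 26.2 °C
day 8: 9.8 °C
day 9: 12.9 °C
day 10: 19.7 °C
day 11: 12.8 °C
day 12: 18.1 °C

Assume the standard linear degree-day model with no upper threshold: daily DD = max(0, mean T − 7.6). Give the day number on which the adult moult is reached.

Daily DD above 7.6 °C: 2.6, 13.7, 2.0, 15.1, 13.1, 11.6, 18.6, 2.2, 5.3, 12.1, 5.2, 10.5.
Cumulative: 2.6, 16.3, 18.3, 33.4, 46.5, 58.1, 76.7, 78.9, 84.2, 96.3, 101.5, 112.0.
The total first reaches 100 DD on day 11.

day 11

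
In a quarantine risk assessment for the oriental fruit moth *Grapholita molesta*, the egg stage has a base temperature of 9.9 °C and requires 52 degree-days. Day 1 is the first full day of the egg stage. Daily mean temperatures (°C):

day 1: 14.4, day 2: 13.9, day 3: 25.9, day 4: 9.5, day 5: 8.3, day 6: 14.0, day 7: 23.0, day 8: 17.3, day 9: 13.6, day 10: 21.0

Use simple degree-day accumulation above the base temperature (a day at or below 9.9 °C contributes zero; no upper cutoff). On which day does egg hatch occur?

Daily DD above 9.9 °C: 4.5, 4.0, 16.0, 0.0, 0.0, 4.1, 13.1, 7.4, 3.7, 11.1.
Cumulative: 4.5, 8.5, 24.5, 24.5, 24.5, 28.6, 41.7, 49.1, 52.8, 63.9.
The total first reaches 52 DD on day 9.

day 9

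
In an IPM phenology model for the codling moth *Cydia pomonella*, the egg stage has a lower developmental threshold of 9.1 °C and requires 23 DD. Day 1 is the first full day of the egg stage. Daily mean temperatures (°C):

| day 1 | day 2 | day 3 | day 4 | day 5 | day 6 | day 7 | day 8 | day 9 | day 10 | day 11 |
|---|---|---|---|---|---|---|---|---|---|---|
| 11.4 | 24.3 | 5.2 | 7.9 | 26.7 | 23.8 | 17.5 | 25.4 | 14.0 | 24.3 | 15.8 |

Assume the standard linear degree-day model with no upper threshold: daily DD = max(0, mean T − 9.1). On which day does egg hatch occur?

Daily DD above 9.1 °C: 2.3, 15.2, 0.0, 0.0, 17.6, 14.7, 8.4, 16.3, 4.9, 15.2, 6.7.
Cumulative: 2.3, 17.5, 17.5, 17.5, 35.1, 49.8, 58.2, 74.5, 79.4, 94.6, 101.3.
The total first reaches 23 DD on day 5.

day 5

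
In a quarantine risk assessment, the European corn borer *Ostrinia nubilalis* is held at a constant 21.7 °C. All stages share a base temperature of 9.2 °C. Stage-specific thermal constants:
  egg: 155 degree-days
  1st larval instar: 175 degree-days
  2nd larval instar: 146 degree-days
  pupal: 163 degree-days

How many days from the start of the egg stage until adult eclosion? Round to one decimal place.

Daily accumulation at 21.7 °C = 21.7 − 9.2 = 12.5 DD/day.
Total K = 155 + 175 + 146 + 163 = 639 DD.
Total duration = 639 / 12.5 = 51.120 ≈ 51.1 days.

51.1 days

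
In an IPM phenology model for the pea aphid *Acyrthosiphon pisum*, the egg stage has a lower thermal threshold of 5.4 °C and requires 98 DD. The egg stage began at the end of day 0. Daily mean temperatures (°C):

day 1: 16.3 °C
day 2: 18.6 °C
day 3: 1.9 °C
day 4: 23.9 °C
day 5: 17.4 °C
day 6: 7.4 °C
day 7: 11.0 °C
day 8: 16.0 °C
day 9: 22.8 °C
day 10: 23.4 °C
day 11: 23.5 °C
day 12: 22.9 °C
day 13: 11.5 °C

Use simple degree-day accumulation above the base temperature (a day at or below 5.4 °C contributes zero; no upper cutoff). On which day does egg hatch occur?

day 10

Daily DD above 5.4 °C: 10.9, 13.2, 0.0, 18.5, 12.0, 2.0, 5.6, 10.6, 17.4, 18.0, 18.1, 17.5, 6.1.
Cumulative: 10.9, 24.1, 24.1, 42.6, 54.6, 56.6, 62.2, 72.8, 90.2, 108.2, 126.3, 143.8, 149.9.
The total first reaches 98 DD on day 10.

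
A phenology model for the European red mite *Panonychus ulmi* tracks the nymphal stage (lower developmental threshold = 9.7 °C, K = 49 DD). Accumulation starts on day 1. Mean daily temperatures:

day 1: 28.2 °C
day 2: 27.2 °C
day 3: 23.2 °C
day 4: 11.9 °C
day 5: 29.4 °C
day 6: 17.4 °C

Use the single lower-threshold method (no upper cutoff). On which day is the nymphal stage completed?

day 3

Daily DD above 9.7 °C: 18.5, 17.5, 13.5, 2.2, 19.7, 7.7.
Cumulative: 18.5, 36.0, 49.5, 51.7, 71.4, 79.1.
The total first reaches 49 DD on day 3.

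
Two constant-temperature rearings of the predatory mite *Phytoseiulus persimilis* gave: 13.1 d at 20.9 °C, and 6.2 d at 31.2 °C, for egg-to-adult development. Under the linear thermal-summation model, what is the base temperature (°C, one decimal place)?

11.6 °C

Under the model K = D·(T − T_b), so D₁·(T₁ − T_b) = D₂·(T₂ − T_b).
13.1·(20.9 − T_b) = 6.2·(31.2 − T_b)
T_b = (13.1·20.9 − 6.2·31.2) / (13.1 − 6.2) = 80.35 / 6.9 = 11.645 °C ≈ 11.6 °C.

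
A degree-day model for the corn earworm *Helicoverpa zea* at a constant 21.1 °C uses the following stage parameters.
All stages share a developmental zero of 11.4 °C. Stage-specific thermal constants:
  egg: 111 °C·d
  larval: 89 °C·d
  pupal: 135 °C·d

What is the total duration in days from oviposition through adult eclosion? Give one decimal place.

34.5 days

Daily accumulation at 21.1 °C = 21.1 − 11.4 = 9.7 DD/day.
Total K = 111 + 89 + 135 = 335 DD.
Total duration = 335 / 9.7 = 34.536 ≈ 34.5 days.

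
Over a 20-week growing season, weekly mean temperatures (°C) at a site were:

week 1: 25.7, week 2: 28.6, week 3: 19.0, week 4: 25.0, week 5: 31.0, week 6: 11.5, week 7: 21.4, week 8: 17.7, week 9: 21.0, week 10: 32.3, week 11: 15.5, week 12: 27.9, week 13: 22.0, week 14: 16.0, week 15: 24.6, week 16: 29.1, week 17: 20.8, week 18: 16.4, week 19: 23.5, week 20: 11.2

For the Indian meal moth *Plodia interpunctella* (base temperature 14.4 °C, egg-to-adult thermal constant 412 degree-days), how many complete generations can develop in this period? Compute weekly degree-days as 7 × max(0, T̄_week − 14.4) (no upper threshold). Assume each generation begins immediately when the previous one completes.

Weekly DD (7 × max(0, T̄ − 14.4)): 79.1, 99.4, 32.2, 74.2, 116.2, 0.0, 49.0, 23.1, 46.2, 125.3, 7.7, 94.5, 53.2, 11.2, 71.4, 102.9, 44.8, 14.0, 63.7, 0.0.
Season total = 1108.1 DD.
Complete generations = ⌊1108.1 / 412⌋ = 2.

2 generations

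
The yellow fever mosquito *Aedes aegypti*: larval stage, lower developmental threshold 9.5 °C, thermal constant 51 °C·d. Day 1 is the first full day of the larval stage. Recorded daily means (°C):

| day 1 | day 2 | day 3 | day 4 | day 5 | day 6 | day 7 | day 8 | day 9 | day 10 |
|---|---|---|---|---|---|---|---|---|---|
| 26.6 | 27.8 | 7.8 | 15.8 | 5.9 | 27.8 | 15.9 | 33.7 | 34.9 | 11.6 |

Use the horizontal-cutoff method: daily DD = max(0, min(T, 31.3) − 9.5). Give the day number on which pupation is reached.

Daily DD above 9.5 °C (capped at 21.8): 17.1, 18.3, 0.0, 6.3, 0.0, 18.3, 6.4, 21.8, 21.8, 2.1.
Cumulative: 17.1, 35.4, 35.4, 41.7, 41.7, 60.0, 66.4, 88.2, 110.0, 112.1.
The total first reaches 51 DD on day 6.

day 6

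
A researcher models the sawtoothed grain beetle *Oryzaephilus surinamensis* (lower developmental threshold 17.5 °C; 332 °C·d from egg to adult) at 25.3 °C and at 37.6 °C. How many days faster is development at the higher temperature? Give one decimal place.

26.0 days

At 25.3 °C: 332 / (25.3 − 17.5) = 332 / 7.8 = 42.564 d.
At 37.6 °C: 332 / (37.6 − 17.5) = 332 / 20.1 = 16.517 d.
Difference = |42.564 − 16.517| = 26.047 ≈ 26.0 days.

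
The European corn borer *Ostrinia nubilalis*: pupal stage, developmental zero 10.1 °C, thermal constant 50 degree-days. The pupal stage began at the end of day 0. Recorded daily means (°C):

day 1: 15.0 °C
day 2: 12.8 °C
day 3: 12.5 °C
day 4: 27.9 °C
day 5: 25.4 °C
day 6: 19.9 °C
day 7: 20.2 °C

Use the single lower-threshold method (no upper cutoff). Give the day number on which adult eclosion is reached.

day 6

Daily DD above 10.1 °C: 4.9, 2.7, 2.4, 17.8, 15.3, 9.8, 10.1.
Cumulative: 4.9, 7.6, 10.0, 27.8, 43.1, 52.9, 63.0.
The total first reaches 50 DD on day 6.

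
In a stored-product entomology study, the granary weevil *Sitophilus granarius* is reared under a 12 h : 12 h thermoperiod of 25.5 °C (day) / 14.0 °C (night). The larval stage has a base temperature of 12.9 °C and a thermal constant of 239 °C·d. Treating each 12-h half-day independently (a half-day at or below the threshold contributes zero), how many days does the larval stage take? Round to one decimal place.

34.9 days

Day half: max(0, 25.5 − 12.9) × 0.5 = 12.6 × 0.5 = 6.30 DD.
Night half: max(0, 14.0 − 12.9) × 0.5 = 1.1 × 0.5 = 0.55 DD.
Per 24 h: 6.85 DD/day.
Duration = 239 / 6.85 = 34.891 ≈ 34.9 days.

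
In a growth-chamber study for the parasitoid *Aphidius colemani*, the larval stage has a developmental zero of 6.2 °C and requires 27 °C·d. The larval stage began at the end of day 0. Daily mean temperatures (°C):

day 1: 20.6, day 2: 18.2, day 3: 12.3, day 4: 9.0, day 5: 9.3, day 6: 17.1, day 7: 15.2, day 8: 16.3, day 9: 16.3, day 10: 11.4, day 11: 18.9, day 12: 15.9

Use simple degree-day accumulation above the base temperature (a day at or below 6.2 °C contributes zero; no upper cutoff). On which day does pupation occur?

Daily DD above 6.2 °C: 14.4, 12.0, 6.1, 2.8, 3.1, 10.9, 9.0, 10.1, 10.1, 5.2, 12.7, 9.7.
Cumulative: 14.4, 26.4, 32.5, 35.3, 38.4, 49.3, 58.3, 68.4, 78.5, 83.7, 96.4, 106.1.
The total first reaches 27 DD on day 3.

day 3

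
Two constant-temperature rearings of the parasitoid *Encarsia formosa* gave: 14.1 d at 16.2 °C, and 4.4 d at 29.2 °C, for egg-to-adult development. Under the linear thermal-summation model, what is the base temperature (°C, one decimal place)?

10.3 °C

Linear rate model ⇒ the product D·(T − T_b) is constant across temperatures.
14.1·(16.2 − T_b) = 4.4·(29.2 − T_b)
T_b = (14.1·16.2 − 4.4·29.2) / (14.1 − 4.4) = 99.94 / 9.7 = 10.303 °C ≈ 10.3 °C.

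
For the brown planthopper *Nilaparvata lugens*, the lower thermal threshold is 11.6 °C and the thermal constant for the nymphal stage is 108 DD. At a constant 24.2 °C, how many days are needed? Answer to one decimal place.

Daily accumulation = 24.2 − 11.6 = 12.6 DD/day.
Duration = 108 / 12.6 = 8.571 ≈ 8.6 days.

8.6 days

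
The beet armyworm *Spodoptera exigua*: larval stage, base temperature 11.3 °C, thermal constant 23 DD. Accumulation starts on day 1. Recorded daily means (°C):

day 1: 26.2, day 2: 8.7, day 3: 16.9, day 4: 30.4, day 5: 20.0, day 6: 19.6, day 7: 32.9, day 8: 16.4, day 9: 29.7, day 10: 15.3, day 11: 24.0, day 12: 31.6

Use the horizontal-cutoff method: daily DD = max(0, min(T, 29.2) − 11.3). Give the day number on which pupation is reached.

day 4

Daily DD above 11.3 °C (capped at 17.9): 14.9, 0.0, 5.6, 17.9, 8.7, 8.3, 17.9, 5.1, 17.9, 4.0, 12.7, 17.9.
Cumulative: 14.9, 14.9, 20.5, 38.4, 47.1, 55.4, 73.3, 78.4, 96.3, 100.3, 113.0, 130.9.
The total first reaches 23 DD on day 4.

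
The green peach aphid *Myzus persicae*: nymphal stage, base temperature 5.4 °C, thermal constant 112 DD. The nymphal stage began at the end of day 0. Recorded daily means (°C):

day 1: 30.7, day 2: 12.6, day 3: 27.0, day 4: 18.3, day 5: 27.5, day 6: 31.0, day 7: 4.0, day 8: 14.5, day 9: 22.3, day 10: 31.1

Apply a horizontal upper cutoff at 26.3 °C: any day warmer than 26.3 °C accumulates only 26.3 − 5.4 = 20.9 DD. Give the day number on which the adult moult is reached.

day 8

Daily DD above 5.4 °C (capped at 20.9): 20.9, 7.2, 20.9, 12.9, 20.9, 20.9, 0.0, 9.1, 16.9, 20.9.
Cumulative: 20.9, 28.1, 49.0, 61.9, 82.8, 103.7, 103.7, 112.8, 129.7, 150.6.
The total first reaches 112 DD on day 8.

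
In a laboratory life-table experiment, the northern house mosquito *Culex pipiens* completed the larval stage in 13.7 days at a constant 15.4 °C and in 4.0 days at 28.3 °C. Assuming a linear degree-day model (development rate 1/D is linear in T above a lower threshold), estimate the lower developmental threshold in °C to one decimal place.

Under the model K = D·(T − T_b), so D₁·(T₁ − T_b) = D₂·(T₂ − T_b).
13.7·(15.4 − T_b) = 4.0·(28.3 − T_b)
T_b = (13.7·15.4 − 4.0·28.3) / (13.7 − 4.0) = 97.78 / 9.7 = 10.080 °C ≈ 10.1 °C.

10.1 °C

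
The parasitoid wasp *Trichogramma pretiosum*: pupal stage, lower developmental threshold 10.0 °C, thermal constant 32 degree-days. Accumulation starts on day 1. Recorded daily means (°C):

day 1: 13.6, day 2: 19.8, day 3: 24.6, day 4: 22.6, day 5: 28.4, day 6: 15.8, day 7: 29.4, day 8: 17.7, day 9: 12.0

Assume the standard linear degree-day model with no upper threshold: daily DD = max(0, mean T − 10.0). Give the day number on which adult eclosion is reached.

Daily DD above 10.0 °C: 3.6, 9.8, 14.6, 12.6, 18.4, 5.8, 19.4, 7.7, 2.0.
Cumulative: 3.6, 13.4, 28.0, 40.6, 59.0, 64.8, 84.2, 91.9, 93.9.
The total first reaches 32 DD on day 4.

day 4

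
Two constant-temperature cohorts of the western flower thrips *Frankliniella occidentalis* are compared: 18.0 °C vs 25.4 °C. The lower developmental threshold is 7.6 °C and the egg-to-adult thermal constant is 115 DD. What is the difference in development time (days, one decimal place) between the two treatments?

At 18.0 °C: 115 / (18.0 − 7.6) = 115 / 10.4 = 11.058 d.
At 25.4 °C: 115 / (25.4 − 7.6) = 115 / 17.8 = 6.461 d.
Difference = |11.058 − 6.461| = 4.597 ≈ 4.6 days.

4.6 days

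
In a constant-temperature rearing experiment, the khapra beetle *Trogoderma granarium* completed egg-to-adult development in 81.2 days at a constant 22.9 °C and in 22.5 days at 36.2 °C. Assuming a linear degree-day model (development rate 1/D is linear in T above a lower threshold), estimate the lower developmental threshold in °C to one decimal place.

Under the model K = D·(T − T_b), so D₁·(T₁ − T_b) = D₂·(T₂ − T_b).
81.2·(22.9 − T_b) = 22.5·(36.2 − T_b)
T_b = (81.2·22.9 − 22.5·36.2) / (81.2 − 22.5) = 1044.98 / 58.7 = 17.802 °C ≈ 17.8 °C.

17.8 °C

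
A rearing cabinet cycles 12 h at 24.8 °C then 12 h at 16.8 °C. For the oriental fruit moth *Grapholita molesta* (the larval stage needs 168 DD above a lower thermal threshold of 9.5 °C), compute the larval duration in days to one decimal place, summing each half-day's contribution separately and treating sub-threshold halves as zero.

14.9 days

Day half: max(0, 24.8 − 9.5) × 0.5 = 15.3 × 0.5 = 7.65 DD.
Night half: max(0, 16.8 − 9.5) × 0.5 = 7.3 × 0.5 = 3.65 DD.
Per 24 h: 11.30 DD/day.
Duration = 168 / 11.30 = 14.867 ≈ 14.9 days.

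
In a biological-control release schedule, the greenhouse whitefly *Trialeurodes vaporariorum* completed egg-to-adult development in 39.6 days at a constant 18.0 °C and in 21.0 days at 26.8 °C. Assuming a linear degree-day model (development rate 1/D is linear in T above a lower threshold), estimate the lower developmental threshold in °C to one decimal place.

Linear rate model ⇒ the product D·(T − T_b) is constant across temperatures.
39.6·(18.0 − T_b) = 21.0·(26.8 − T_b)
T_b = (39.6·18.0 − 21.0·26.8) / (39.6 − 21.0) = 150.00 / 18.6 = 8.065 °C ≈ 8.1 °C.

8.1 °C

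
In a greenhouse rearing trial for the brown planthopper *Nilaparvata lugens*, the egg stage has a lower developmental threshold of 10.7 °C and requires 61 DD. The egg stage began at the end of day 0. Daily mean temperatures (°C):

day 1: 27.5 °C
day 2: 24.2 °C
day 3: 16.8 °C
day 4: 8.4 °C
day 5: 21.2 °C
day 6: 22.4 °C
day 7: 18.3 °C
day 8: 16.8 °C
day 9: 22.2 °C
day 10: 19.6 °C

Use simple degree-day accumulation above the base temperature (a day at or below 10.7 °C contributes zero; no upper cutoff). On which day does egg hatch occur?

Daily DD above 10.7 °C: 16.8, 13.5, 6.1, 0.0, 10.5, 11.7, 7.6, 6.1, 11.5, 8.9.
Cumulative: 16.8, 30.3, 36.4, 36.4, 46.9, 58.6, 66.2, 72.3, 83.8, 92.7.
The total first reaches 61 DD on day 7.

day 7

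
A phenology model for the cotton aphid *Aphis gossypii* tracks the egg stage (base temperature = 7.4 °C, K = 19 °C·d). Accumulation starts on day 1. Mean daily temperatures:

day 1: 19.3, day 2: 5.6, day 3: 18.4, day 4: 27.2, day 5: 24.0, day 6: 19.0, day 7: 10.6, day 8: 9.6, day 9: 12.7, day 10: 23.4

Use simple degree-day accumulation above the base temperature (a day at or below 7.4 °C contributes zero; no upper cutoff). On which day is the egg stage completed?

Daily DD above 7.4 °C: 11.9, 0.0, 11.0, 19.8, 16.6, 11.6, 3.2, 2.2, 5.3, 16.0.
Cumulative: 11.9, 11.9, 22.9, 42.7, 59.3, 70.9, 74.1, 76.3, 81.6, 97.6.
The total first reaches 19 DD on day 3.

day 3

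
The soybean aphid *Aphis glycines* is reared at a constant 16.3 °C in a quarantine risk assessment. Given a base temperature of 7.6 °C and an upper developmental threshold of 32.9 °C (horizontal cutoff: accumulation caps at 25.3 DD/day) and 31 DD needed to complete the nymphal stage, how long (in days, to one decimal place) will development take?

Daily accumulation = 16.3 − 7.6 = 8.7 DD/day.
Duration = 31 / 8.7 = 3.563 ≈ 3.6 days.

3.6 days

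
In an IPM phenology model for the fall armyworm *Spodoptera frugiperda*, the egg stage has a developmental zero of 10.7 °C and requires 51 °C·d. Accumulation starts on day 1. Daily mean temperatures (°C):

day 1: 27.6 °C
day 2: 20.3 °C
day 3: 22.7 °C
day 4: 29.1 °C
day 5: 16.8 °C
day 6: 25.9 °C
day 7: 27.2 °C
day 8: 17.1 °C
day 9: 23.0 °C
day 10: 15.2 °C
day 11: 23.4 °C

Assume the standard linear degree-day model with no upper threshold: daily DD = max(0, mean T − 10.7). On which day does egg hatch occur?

day 4

Daily DD above 10.7 °C: 16.9, 9.6, 12.0, 18.4, 6.1, 15.2, 16.5, 6.4, 12.3, 4.5, 12.7.
Cumulative: 16.9, 26.5, 38.5, 56.9, 63.0, 78.2, 94.7, 101.1, 113.4, 117.9, 130.6.
The total first reaches 51 DD on day 4.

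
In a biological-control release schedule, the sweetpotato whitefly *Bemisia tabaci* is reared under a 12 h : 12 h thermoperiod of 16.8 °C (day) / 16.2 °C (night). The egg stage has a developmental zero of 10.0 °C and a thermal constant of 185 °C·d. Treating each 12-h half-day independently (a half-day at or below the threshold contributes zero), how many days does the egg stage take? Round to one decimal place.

28.5 days

Day half: max(0, 16.8 − 10.0) × 0.5 = 6.8 × 0.5 = 3.40 DD.
Night half: max(0, 16.2 − 10.0) × 0.5 = 6.2 × 0.5 = 3.10 DD.
Per 24 h: 6.50 DD/day.
Duration = 185 / 6.50 = 28.462 ≈ 28.5 days.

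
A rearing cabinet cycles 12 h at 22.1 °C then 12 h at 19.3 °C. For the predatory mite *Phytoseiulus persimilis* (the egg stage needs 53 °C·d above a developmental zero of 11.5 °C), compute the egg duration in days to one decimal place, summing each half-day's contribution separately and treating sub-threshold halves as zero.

5.8 days

Day half: max(0, 22.1 − 11.5) × 0.5 = 10.6 × 0.5 = 5.30 DD.
Night half: max(0, 19.3 − 11.5) × 0.5 = 7.8 × 0.5 = 3.90 DD.
Per 24 h: 9.20 DD/day.
Duration = 53 / 9.20 = 5.761 ≈ 5.8 days.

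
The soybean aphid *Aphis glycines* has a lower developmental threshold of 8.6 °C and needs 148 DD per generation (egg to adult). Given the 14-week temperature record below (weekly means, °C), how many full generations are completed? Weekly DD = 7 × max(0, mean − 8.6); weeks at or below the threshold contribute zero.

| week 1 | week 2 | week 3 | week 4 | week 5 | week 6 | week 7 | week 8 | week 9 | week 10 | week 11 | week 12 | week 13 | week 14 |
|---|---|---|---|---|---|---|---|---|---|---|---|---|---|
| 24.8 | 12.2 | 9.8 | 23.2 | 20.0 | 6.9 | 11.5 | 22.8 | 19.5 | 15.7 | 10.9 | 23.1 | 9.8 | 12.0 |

Weekly DD (7 × max(0, T̄ − 8.6)): 113.4, 25.2, 8.4, 102.2, 79.8, 0.0, 20.3, 99.4, 76.3, 49.7, 16.1, 101.5, 8.4, 23.8.
Season total = 724.5 DD.
Complete generations = ⌊724.5 / 148⌋ = 4.

4 generations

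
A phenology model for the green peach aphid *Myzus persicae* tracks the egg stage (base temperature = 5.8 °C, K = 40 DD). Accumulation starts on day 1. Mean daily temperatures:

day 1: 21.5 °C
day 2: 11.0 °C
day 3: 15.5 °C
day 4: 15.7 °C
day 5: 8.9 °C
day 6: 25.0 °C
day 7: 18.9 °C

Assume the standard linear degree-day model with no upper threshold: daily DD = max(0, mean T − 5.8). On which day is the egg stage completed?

day 4

Daily DD above 5.8 °C: 15.7, 5.2, 9.7, 9.9, 3.1, 19.2, 13.1.
Cumulative: 15.7, 20.9, 30.6, 40.5, 43.6, 62.8, 75.9.
The total first reaches 40 DD on day 4.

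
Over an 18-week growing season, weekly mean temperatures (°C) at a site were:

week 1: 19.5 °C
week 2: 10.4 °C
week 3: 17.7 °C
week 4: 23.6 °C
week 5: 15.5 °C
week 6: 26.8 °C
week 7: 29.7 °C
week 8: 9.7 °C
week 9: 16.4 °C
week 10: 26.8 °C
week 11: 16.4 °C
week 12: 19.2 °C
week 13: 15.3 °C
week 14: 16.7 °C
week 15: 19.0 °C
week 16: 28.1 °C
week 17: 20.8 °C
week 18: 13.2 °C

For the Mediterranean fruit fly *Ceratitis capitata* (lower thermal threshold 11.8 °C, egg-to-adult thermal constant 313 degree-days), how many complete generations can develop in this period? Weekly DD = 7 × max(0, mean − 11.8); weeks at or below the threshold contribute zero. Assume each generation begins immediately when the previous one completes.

Weekly DD (7 × max(0, T̄ − 11.8)): 53.9, 0.0, 41.3, 82.6, 25.9, 105.0, 125.3, 0.0, 32.2, 105.0, 32.2, 51.8, 24.5, 34.3, 50.4, 114.1, 63.0, 9.8.
Season total = 951.3 DD.
Complete generations = ⌊951.3 / 313⌋ = 3.

3 generations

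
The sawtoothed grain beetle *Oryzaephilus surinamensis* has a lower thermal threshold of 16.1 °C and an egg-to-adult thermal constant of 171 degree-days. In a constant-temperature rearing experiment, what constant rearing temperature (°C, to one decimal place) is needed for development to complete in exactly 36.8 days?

Required daily accumulation = 171 / 36.8 = 4.647 DD/day.
T = T_base + 4.647 = 16.1 + 4.647 = 20.747 ≈ 20.7 °C.

20.7 °C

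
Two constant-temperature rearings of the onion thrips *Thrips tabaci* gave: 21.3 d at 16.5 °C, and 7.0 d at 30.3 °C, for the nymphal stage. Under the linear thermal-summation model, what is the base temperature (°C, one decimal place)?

9.7 °C

Under the model K = D·(T − T_b), so D₁·(T₁ − T_b) = D₂·(T₂ − T_b).
21.3·(16.5 − T_b) = 7.0·(30.3 − T_b)
T_b = (21.3·16.5 − 7.0·30.3) / (21.3 − 7.0) = 139.35 / 14.3 = 9.745 °C ≈ 9.7 °C.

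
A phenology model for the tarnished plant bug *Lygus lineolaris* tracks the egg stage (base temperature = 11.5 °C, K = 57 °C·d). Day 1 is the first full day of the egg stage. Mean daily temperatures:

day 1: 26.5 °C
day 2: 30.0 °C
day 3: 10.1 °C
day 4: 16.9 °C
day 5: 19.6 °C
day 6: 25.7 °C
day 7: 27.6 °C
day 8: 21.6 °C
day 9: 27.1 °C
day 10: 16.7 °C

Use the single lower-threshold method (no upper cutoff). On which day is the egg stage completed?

Daily DD above 11.5 °C: 15.0, 18.5, 0.0, 5.4, 8.1, 14.2, 16.1, 10.1, 15.6, 5.2.
Cumulative: 15.0, 33.5, 33.5, 38.9, 47.0, 61.2, 77.3, 87.4, 103.0, 108.2.
The total first reaches 57 DD on day 6.

day 6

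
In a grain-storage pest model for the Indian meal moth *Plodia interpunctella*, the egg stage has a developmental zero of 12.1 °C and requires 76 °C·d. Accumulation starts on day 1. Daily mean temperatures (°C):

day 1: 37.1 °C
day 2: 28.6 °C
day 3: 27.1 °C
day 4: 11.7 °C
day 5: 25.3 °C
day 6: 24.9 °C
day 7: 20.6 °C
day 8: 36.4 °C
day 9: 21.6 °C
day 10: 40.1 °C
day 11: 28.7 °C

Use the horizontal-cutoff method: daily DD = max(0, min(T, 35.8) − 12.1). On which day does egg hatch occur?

day 6

Daily DD above 12.1 °C (capped at 23.7): 23.7, 16.5, 15.0, 0.0, 13.2, 12.8, 8.5, 23.7, 9.5, 23.7, 16.6.
Cumulative: 23.7, 40.2, 55.2, 55.2, 68.4, 81.2, 89.7, 113.4, 122.9, 146.6, 163.2.
The total first reaches 76 DD on day 6.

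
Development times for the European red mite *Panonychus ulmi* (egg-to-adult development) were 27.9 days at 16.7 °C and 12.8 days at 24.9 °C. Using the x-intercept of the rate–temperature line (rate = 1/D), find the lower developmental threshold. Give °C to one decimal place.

Under the model K = D·(T − T_b), so D₁·(T₁ − T_b) = D₂·(T₂ − T_b).
27.9·(16.7 − T_b) = 12.8·(24.9 − T_b)
T_b = (27.9·16.7 − 12.8·24.9) / (27.9 − 12.8) = 147.21 / 15.1 = 9.749 °C ≈ 9.7 °C.

9.7 °C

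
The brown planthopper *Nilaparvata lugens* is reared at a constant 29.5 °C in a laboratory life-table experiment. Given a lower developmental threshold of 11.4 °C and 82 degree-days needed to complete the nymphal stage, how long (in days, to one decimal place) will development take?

4.5 days

Daily accumulation = 29.5 − 11.4 = 18.1 DD/day.
Duration = 82 / 18.1 = 4.530 ≈ 4.5 days.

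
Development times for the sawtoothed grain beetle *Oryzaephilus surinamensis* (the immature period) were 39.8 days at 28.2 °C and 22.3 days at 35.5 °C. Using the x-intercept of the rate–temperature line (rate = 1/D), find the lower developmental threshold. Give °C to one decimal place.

Equal thermal constants: D₁(T₁ − T_b) = D₂(T₂ − T_b).
39.8·(28.2 − T_b) = 22.3·(35.5 − T_b)
T_b = (39.8·28.2 − 22.3·35.5) / (39.8 − 22.3) = 330.71 / 17.5 = 18.898 °C ≈ 18.9 °C.

18.9 °C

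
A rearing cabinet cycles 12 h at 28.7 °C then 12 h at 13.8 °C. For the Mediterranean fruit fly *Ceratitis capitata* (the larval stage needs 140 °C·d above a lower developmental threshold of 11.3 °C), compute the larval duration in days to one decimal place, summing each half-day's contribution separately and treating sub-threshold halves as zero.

Day half: max(0, 28.7 − 11.3) × 0.5 = 17.4 × 0.5 = 8.70 DD.
Night half: max(0, 13.8 − 11.3) × 0.5 = 2.5 × 0.5 = 1.25 DD.
Per 24 h: 9.95 DD/day.
Duration = 140 / 9.95 = 14.070 ≈ 14.1 days.

14.1 days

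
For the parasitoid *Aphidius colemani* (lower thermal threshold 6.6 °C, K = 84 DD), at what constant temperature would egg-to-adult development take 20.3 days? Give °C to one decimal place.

10.7 °C

Required daily accumulation = 84 / 20.3 = 4.138 DD/day.
T = T_base + 4.138 = 6.6 + 4.138 = 10.738 ≈ 10.7 °C.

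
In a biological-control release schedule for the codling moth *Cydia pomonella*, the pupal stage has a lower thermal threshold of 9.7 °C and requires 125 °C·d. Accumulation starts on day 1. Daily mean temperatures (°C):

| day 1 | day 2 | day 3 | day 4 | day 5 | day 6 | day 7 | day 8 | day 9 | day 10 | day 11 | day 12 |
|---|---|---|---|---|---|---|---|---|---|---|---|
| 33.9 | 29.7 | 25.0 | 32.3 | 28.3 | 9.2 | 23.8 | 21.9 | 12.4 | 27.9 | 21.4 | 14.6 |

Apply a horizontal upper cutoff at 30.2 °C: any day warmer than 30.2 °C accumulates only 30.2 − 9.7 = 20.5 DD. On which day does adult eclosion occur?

day 10

Daily DD above 9.7 °C (capped at 20.5): 20.5, 20.0, 15.3, 20.5, 18.6, 0.0, 14.1, 12.2, 2.7, 18.2, 11.7, 4.9.
Cumulative: 20.5, 40.5, 55.8, 76.3, 94.9, 94.9, 109.0, 121.2, 123.9, 142.1, 153.8, 158.7.
The total first reaches 125 DD on day 10.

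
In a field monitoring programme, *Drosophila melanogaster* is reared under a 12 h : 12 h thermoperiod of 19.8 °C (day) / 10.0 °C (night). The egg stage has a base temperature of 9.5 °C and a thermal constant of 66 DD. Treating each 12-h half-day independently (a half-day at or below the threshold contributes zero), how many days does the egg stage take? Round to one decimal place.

Day half: max(0, 19.8 − 9.5) × 0.5 = 10.3 × 0.5 = 5.15 DD.
Night half: max(0, 10.0 − 9.5) × 0.5 = 0.5 × 0.5 = 0.25 DD.
Per 24 h: 5.40 DD/day.
Duration = 66 / 5.40 = 12.222 ≈ 12.2 days.

12.2 days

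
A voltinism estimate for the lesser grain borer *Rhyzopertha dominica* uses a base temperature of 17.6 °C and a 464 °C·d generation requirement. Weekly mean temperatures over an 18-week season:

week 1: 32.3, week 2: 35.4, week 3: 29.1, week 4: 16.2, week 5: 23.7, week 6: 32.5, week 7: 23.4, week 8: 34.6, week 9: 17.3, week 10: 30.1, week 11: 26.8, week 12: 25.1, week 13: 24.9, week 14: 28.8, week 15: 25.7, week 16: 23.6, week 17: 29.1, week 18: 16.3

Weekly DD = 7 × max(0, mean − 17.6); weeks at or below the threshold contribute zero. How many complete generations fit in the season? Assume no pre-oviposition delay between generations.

2 generations

Weekly DD (7 × max(0, T̄ − 17.6)): 102.9, 124.6, 80.5, 0.0, 42.7, 104.3, 40.6, 119.0, 0.0, 87.5, 64.4, 52.5, 51.1, 78.4, 56.7, 42.0, 80.5, 0.0.
Season total = 1127.7 DD.
Complete generations = ⌊1127.7 / 464⌋ = 2.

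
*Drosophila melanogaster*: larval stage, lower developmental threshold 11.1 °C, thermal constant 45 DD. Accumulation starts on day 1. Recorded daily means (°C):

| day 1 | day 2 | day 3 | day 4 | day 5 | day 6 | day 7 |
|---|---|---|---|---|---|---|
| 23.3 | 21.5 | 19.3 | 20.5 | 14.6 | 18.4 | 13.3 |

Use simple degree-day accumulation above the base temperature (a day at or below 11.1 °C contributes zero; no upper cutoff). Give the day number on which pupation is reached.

Daily DD above 11.1 °C: 12.2, 10.4, 8.2, 9.4, 3.5, 7.3, 2.2.
Cumulative: 12.2, 22.6, 30.8, 40.2, 43.7, 51.0, 53.2.
The total first reaches 45 DD on day 6.

day 6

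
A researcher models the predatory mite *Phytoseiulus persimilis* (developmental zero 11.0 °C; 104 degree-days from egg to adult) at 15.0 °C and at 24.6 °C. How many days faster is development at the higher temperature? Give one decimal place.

18.4 days

At 15.0 °C: 104 / (15.0 − 11.0) = 104 / 4.0 = 26.000 d.
At 24.6 °C: 104 / (24.6 − 11.0) = 104 / 13.6 = 7.647 d.
Difference = |26.000 − 7.647| = 18.353 ≈ 18.4 days.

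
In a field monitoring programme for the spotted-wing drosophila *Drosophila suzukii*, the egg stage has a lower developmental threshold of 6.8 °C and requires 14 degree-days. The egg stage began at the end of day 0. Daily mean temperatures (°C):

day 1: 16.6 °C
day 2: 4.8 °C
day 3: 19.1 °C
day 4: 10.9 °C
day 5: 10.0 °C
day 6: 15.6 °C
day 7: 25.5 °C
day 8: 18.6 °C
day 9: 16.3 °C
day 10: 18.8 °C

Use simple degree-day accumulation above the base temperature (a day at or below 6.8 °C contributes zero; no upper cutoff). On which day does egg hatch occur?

Daily DD above 6.8 °C: 9.8, 0.0, 12.3, 4.1, 3.2, 8.8, 18.7, 11.8, 9.5, 12.0.
Cumulative: 9.8, 9.8, 22.1, 26.2, 29.4, 38.2, 56.9, 68.7, 78.2, 90.2.
The total first reaches 14 DD on day 3.

day 3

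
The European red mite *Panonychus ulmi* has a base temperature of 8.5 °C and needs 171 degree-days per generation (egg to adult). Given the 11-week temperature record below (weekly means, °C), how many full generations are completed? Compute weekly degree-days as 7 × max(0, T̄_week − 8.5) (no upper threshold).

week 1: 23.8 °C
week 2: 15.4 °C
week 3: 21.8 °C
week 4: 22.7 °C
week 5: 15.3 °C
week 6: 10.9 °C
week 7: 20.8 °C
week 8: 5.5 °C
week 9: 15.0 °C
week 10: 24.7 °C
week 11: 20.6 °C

Weekly DD (7 × max(0, T̄ − 8.5)): 107.1, 48.3, 93.1, 99.4, 47.6, 16.8, 86.1, 0.0, 45.5, 113.4, 84.7.
Season total = 742.0 DD.
Complete generations = ⌊742.0 / 171⌋ = 4.

4 generations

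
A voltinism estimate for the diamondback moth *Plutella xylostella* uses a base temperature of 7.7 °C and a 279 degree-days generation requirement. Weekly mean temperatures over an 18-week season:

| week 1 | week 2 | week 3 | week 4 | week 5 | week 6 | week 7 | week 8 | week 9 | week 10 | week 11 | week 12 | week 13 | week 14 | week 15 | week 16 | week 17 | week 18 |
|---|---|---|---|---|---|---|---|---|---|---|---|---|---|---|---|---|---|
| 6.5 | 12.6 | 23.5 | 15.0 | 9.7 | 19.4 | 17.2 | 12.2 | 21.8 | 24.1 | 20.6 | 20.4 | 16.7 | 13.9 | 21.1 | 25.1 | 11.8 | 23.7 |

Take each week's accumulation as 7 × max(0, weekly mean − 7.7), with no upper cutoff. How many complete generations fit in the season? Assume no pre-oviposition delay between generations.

Weekly DD (7 × max(0, T̄ − 7.7)): 0.0, 34.3, 110.6, 51.1, 14.0, 81.9, 66.5, 31.5, 98.7, 114.8, 90.3, 88.9, 63.0, 43.4, 93.8, 121.8, 28.7, 112.0.
Season total = 1245.3 DD.
Complete generations = ⌊1245.3 / 279⌋ = 4.

4 generations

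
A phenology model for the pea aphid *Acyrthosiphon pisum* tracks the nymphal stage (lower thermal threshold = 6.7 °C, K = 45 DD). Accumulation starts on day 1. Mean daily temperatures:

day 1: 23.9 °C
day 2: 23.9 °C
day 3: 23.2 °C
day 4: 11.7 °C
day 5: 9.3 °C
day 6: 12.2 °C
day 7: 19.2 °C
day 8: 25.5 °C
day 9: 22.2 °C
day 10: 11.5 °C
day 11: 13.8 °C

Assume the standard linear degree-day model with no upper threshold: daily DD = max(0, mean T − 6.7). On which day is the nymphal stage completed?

Daily DD above 6.7 °C: 17.2, 17.2, 16.5, 5.0, 2.6, 5.5, 12.5, 18.8, 15.5, 4.8, 7.1.
Cumulative: 17.2, 34.4, 50.9, 55.9, 58.5, 64.0, 76.5, 95.3, 110.8, 115.6, 122.7.
The total first reaches 45 DD on day 3.

day 3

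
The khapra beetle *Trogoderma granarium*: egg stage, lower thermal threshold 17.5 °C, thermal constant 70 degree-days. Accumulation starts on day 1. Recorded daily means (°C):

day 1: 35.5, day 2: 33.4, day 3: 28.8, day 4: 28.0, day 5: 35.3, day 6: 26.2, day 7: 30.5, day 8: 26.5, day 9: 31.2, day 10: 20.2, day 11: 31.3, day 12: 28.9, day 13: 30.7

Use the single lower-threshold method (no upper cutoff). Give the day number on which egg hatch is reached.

day 5

Daily DD above 17.5 °C: 18.0, 15.9, 11.3, 10.5, 17.8, 8.7, 13.0, 9.0, 13.7, 2.7, 13.8, 11.4, 13.2.
Cumulative: 18.0, 33.9, 45.2, 55.7, 73.5, 82.2, 95.2, 104.2, 117.9, 120.6, 134.4, 145.8, 159.0.
The total first reaches 70 DD on day 5.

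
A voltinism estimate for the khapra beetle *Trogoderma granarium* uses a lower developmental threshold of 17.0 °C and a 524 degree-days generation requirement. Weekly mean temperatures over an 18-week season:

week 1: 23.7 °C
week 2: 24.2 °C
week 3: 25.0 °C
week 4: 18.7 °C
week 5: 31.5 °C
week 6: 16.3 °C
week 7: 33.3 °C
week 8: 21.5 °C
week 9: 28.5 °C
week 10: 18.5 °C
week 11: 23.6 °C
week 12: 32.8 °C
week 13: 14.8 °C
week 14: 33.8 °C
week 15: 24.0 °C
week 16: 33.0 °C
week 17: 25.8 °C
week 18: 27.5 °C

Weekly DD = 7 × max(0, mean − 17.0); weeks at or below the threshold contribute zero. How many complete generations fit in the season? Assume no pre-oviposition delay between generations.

Weekly DD (7 × max(0, T̄ − 17.0)): 46.9, 50.4, 56.0, 11.9, 101.5, 0.0, 114.1, 31.5, 80.5, 10.5, 46.2, 110.6, 0.0, 117.6, 49.0, 112.0, 61.6, 73.5.
Season total = 1073.8 DD.
Complete generations = ⌊1073.8 / 524⌋ = 2.

2 generations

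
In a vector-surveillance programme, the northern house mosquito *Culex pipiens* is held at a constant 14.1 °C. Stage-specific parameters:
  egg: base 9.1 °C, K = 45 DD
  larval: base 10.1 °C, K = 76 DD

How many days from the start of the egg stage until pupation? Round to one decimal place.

28.0 days

egg: 45 / (14.1 − 9.1) = 45 / 5.0 = 9.000 d.
larval: 76 / (14.1 − 10.1) = 76 / 4.0 = 19.000 d.
Sum = 28.000 ≈ 28.0 days.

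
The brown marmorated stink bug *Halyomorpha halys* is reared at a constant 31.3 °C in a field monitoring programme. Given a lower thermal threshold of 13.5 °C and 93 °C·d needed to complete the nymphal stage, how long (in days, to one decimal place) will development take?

5.2 days

Daily accumulation = 31.3 − 13.5 = 17.8 DD/day.
Duration = 93 / 17.8 = 5.225 ≈ 5.2 days.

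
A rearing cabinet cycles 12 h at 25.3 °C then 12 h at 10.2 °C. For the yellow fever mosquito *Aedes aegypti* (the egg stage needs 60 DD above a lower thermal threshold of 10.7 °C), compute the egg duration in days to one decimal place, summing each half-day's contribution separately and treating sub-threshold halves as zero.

8.2 days

Day half: max(0, 25.3 − 10.7) × 0.5 = 14.6 × 0.5 = 7.30 DD.
Night half: max(0, 10.2 − 10.7) × 0.5 = 0.0 × 0.5 = 0.00 DD.
Per 24 h: 7.30 DD/day.
Duration = 60 / 7.30 = 8.219 ≈ 8.2 days.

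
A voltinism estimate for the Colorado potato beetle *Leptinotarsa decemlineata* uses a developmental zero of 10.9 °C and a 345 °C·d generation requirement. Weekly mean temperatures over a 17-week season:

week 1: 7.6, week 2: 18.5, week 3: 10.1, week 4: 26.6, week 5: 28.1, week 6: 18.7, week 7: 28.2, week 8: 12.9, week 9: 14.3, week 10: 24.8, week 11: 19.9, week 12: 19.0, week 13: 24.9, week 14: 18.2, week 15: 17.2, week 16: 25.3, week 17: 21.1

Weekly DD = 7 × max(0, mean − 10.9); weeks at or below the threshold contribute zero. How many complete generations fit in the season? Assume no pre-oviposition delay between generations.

3 generations

Weekly DD (7 × max(0, T̄ − 10.9)): 0.0, 53.2, 0.0, 109.9, 120.4, 54.6, 121.1, 14.0, 23.8, 97.3, 63.0, 56.7, 98.0, 51.1, 44.1, 100.8, 71.4.
Season total = 1079.4 DD.
Complete generations = ⌊1079.4 / 345⌋ = 3.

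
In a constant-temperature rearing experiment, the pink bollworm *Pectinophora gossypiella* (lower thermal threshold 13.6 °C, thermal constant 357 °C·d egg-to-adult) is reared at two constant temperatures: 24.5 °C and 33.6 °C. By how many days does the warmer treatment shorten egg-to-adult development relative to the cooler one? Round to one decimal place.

14.9 days

At 24.5 °C: 357 / (24.5 − 13.6) = 357 / 10.9 = 32.752 d.
At 33.6 °C: 357 / (33.6 − 13.6) = 357 / 20.0 = 17.850 d.
Difference = |32.752 − 17.850| = 14.902 ≈ 14.9 days.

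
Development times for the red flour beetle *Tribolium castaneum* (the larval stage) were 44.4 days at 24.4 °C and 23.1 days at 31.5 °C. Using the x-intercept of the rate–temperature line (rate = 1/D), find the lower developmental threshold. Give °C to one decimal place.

16.7 °C

Equal thermal constants: D₁(T₁ − T_b) = D₂(T₂ − T_b).
44.4·(24.4 − T_b) = 23.1·(31.5 − T_b)
T_b = (44.4·24.4 − 23.1·31.5) / (44.4 − 23.1) = 355.71 / 21.3 = 16.700 °C ≈ 16.7 °C.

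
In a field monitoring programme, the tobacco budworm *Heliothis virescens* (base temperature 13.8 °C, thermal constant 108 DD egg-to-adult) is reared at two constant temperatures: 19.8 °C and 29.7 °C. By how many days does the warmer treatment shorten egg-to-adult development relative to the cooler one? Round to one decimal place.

At 19.8 °C: 108 / (19.8 − 13.8) = 108 / 6.0 = 18.000 d.
At 29.7 °C: 108 / (29.7 − 13.8) = 108 / 15.9 = 6.792 d.
Difference = |18.000 − 6.792| = 11.208 ≈ 11.2 days.

11.2 days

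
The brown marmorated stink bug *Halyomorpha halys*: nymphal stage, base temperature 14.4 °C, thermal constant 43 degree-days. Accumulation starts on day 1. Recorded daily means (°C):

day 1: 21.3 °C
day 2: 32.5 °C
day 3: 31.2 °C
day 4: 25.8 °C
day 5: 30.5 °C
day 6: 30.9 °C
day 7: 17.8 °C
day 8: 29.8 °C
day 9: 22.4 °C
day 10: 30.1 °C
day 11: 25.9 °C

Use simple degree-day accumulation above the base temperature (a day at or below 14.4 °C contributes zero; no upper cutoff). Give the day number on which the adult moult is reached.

day 4

Daily DD above 14.4 °C: 6.9, 18.1, 16.8, 11.4, 16.1, 16.5, 3.4, 15.4, 8.0, 15.7, 11.5.
Cumulative: 6.9, 25.0, 41.8, 53.2, 69.3, 85.8, 89.2, 104.6, 112.6, 128.3, 139.8.
The total first reaches 43 DD on day 4.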